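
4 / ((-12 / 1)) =-1 / 3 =-0.33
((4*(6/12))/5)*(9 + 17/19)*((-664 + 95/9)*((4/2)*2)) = -8845024/855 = -10345.06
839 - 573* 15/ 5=-880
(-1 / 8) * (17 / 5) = -17 / 40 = -0.42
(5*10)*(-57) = -2850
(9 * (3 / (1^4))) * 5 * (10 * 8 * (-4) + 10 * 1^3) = -41850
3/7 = 0.43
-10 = -10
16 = 16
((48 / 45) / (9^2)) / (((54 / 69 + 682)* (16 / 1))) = 23 / 19080360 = 0.00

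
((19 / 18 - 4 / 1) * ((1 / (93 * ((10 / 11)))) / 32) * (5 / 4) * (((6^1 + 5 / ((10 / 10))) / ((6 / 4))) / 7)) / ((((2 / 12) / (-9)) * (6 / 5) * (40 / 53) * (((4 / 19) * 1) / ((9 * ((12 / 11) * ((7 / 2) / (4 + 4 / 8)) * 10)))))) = 2935405 / 95232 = 30.82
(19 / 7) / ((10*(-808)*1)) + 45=2545181 / 56560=45.00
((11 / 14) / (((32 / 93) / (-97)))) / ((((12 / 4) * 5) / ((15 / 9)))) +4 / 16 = -32741 / 1344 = -24.36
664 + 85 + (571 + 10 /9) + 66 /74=1322.00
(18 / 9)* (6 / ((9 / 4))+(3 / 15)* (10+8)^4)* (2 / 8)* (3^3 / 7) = 1417356 / 35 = 40495.89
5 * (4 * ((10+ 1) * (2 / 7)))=440 / 7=62.86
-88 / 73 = -1.21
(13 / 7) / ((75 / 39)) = 0.97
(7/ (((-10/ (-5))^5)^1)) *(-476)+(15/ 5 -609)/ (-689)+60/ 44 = -6177299/ 60632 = -101.88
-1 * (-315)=315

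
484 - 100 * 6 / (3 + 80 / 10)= 4724 / 11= 429.45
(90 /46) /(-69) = -15 /529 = -0.03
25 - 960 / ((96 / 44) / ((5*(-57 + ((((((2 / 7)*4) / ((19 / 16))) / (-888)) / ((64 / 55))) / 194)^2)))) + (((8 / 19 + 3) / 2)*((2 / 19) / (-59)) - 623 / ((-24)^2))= 107910210129108984923 / 860363909284544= 125423.92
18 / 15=6 / 5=1.20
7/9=0.78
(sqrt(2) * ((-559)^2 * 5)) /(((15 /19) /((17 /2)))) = 100931363 * sqrt(2) /6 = 23789750.40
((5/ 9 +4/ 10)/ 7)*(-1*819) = -559/ 5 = -111.80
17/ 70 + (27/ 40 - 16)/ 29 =-2319/ 8120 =-0.29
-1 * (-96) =96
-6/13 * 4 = -24/13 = -1.85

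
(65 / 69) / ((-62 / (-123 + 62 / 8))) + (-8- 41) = -808523 / 17112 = -47.25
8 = 8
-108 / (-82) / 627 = 18 / 8569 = 0.00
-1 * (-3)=3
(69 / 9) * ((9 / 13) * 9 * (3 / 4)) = 1863 / 52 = 35.83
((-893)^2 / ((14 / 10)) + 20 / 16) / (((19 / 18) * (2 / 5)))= 717705675 / 532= 1349070.82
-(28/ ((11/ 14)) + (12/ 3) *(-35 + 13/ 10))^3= 162235316664/ 166375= 975118.36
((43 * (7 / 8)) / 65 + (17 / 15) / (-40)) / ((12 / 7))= 15029 / 46800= 0.32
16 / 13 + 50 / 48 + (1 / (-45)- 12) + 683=3150811 / 4680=673.25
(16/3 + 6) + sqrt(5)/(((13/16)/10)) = 38.85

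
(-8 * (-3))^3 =13824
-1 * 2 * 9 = -18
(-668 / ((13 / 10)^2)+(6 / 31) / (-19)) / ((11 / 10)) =-393462140 / 1094951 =-359.34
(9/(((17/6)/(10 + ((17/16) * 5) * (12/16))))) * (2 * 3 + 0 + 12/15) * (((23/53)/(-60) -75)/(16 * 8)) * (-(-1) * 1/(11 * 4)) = -384260553/95518720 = -4.02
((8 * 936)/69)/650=0.17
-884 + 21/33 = -9717/11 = -883.36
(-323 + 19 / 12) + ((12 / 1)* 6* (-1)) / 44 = -42643 / 132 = -323.05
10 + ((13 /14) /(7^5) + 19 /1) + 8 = 8706039 /235298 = 37.00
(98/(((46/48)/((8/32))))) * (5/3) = 980/23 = 42.61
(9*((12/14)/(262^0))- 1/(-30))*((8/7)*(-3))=-6508/245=-26.56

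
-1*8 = -8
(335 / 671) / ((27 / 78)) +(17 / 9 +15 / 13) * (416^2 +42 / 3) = 41342382550 / 78507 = 526607.60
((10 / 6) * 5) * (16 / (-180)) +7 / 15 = -37 / 135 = -0.27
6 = 6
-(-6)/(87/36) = 72/29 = 2.48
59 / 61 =0.97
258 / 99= 86 / 33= 2.61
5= 5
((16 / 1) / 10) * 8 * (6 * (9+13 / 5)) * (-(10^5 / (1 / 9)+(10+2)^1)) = -20045067264 / 25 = -801802690.56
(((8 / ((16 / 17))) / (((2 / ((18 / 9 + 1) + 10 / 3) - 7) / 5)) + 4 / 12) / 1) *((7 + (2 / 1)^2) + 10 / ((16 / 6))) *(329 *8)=-89115901 / 381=-233900.00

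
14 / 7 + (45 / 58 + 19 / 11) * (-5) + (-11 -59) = -51369 / 638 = -80.52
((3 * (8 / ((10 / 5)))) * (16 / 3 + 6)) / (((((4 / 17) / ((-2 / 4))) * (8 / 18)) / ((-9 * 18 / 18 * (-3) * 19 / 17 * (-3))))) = 235467 / 4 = 58866.75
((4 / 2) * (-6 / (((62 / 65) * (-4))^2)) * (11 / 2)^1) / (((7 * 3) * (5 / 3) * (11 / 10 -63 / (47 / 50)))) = 6552975 / 3334762256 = 0.00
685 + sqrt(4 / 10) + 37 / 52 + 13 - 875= -175.66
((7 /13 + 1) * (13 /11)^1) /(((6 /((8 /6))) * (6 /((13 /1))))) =260 /297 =0.88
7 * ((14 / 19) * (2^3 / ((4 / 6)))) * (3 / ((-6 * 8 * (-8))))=147 / 304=0.48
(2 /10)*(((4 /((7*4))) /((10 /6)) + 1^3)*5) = 38 /35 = 1.09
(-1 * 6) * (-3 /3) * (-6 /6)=-6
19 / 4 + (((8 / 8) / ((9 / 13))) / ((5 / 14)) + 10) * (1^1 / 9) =6.31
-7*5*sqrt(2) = -35*sqrt(2) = -49.50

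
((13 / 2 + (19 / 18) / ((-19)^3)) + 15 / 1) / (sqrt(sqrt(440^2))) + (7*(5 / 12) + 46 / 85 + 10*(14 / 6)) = 69853*sqrt(110) / 714780 + 9109 / 340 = 27.82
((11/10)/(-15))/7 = -11/1050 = -0.01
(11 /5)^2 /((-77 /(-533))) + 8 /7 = 6063 /175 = 34.65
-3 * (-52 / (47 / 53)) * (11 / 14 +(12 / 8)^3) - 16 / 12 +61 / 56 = 5777405 / 7896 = 731.69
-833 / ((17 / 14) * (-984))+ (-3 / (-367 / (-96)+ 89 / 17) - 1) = -4611499 / 7273236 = -0.63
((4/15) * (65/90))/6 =13/405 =0.03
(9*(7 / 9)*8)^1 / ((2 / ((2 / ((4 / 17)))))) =238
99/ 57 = 33/ 19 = 1.74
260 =260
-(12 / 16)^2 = -9 / 16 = -0.56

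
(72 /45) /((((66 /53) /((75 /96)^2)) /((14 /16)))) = 46375 /67584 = 0.69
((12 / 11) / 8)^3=27 / 10648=0.00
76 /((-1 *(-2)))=38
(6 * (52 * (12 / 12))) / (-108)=-26 / 9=-2.89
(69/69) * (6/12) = 1/2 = 0.50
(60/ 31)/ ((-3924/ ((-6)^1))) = 10/ 3379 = 0.00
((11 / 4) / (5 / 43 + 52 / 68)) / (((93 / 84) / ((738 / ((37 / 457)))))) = 1355977953 / 52762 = 25699.90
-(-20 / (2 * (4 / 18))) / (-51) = -15 / 17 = -0.88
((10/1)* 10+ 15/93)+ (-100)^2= 313105/31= 10100.16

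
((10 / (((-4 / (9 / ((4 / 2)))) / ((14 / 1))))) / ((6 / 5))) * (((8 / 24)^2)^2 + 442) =-6265525 / 108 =-58014.12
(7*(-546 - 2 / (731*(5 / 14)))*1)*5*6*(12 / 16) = -62863227 / 731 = -85996.21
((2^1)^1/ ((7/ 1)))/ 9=0.03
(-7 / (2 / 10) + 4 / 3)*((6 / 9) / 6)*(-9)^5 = 220887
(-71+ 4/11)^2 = 603729/121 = 4989.50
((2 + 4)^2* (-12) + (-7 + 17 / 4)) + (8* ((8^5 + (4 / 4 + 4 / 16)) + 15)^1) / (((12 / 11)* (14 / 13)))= 4679018 / 21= 222810.38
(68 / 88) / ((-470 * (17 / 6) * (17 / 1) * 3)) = -0.00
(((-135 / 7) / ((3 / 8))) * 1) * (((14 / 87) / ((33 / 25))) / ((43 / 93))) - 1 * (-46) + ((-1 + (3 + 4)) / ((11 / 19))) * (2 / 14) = 3257032 / 96019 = 33.92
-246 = -246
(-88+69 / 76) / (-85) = 6619 / 6460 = 1.02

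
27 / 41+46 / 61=3533 / 2501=1.41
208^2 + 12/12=43265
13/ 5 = 2.60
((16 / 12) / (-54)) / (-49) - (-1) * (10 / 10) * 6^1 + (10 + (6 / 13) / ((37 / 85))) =32570576 / 1909089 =17.06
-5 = -5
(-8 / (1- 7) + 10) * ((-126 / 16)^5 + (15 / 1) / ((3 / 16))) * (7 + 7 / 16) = -2002395953369 / 786432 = -2546178.12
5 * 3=15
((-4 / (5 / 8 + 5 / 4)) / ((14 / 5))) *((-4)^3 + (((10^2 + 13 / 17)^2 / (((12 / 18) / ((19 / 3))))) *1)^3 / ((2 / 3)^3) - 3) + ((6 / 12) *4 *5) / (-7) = -4679169147537159848801345 / 2027555796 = -2307788104657002.42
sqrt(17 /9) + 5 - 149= -144 + sqrt(17) /3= -142.63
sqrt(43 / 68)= sqrt(731) / 34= 0.80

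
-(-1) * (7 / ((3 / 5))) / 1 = 35 / 3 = 11.67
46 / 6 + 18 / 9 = 29 / 3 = 9.67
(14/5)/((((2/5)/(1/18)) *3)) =7/54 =0.13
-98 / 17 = -5.76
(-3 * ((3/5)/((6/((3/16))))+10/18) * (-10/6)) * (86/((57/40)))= 177805/1026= 173.30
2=2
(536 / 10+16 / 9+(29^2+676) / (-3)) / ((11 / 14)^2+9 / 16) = -15886192 / 41625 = -381.65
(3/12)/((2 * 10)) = 1/80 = 0.01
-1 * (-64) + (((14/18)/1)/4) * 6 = 391/6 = 65.17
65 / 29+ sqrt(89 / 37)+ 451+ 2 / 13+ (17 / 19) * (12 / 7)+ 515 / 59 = sqrt(3293) / 37+ 1371647897 / 2958319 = 465.21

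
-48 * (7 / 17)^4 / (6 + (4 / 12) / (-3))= -1037232 / 4426613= -0.23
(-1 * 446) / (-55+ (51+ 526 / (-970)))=216310 / 2203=98.19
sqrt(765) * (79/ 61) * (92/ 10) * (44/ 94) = 239844 * sqrt(85)/ 14335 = 154.26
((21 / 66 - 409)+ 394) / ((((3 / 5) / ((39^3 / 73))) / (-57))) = 1820203515 / 1606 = 1133377.03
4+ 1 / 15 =61 / 15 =4.07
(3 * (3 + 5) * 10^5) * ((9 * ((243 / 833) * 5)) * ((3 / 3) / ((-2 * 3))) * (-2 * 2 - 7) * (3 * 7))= 1212957983.19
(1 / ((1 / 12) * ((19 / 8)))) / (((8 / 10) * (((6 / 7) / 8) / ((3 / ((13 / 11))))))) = 36960 / 247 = 149.64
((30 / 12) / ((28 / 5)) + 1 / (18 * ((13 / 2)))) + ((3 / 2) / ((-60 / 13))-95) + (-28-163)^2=596004809 / 16380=36386.13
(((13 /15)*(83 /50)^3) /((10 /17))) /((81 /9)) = 0.75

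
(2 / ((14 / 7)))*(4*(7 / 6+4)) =62 / 3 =20.67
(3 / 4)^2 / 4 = 0.14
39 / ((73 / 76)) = 2964 / 73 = 40.60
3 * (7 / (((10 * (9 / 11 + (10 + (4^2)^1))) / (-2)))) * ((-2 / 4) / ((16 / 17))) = 3927 / 47200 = 0.08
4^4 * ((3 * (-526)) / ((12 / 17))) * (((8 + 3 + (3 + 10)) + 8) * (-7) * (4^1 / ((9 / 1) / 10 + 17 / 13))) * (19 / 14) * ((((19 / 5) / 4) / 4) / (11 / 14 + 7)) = 42971961344 / 4469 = 9615565.30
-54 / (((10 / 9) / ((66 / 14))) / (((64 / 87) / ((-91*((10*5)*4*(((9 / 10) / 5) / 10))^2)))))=0.14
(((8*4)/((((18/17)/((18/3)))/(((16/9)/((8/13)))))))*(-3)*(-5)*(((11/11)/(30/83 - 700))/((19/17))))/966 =-4989296/479617551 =-0.01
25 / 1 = 25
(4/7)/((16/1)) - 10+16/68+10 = 129/476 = 0.27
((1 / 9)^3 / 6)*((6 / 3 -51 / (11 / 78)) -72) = -2374 / 24057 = -0.10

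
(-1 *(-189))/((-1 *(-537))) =63/179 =0.35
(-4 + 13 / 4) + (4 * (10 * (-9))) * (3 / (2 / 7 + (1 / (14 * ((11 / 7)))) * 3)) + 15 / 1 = -132315 / 52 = -2544.52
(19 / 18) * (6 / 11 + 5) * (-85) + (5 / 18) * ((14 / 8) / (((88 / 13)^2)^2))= -238702872325 / 479756288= -497.55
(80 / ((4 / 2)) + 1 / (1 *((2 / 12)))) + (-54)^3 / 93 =-51062 / 31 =-1647.16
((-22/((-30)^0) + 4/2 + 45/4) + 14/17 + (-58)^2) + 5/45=2053985/612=3356.18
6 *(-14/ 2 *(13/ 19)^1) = -546/ 19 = -28.74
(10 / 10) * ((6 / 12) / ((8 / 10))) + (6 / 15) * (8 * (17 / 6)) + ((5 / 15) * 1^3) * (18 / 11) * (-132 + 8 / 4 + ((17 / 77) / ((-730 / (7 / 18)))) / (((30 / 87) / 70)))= -12980365 / 211992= -61.23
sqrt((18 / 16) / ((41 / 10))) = 3*sqrt(205) / 82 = 0.52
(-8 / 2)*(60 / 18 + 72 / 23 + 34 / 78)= -27.60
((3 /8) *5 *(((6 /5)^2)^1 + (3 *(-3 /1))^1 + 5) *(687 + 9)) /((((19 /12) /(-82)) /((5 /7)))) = 16436736 /133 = 123584.48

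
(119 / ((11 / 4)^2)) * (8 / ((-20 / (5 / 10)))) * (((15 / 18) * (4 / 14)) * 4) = -1088 / 363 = -3.00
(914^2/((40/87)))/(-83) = -18169863/830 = -21891.40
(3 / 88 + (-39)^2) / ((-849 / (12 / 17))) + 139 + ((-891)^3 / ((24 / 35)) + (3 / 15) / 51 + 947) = -6550866456667361 / 6350520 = -1031548039.64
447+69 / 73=447.95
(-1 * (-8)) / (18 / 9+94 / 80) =320 / 127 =2.52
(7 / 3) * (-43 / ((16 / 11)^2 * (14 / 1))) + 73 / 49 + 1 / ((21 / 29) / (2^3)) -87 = -5859299 / 75264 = -77.85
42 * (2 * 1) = 84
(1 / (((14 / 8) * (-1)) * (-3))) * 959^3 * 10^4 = 5039851880000 / 3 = 1679950626666.67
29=29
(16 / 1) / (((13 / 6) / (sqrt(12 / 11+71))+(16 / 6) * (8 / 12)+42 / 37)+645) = 280488404160 / 11358251924197 - 1182816 * sqrt(8723) / 11358251924197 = 0.02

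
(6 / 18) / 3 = 1 / 9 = 0.11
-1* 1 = -1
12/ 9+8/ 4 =10/ 3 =3.33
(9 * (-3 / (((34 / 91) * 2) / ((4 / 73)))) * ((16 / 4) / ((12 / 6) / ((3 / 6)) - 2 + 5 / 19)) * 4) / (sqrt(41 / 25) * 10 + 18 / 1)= -420147 / 266815 + 46683 * sqrt(41) / 266815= -0.45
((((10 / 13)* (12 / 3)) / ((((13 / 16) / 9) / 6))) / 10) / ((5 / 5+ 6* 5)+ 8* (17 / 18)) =31104 / 58643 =0.53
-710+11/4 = -2829/4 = -707.25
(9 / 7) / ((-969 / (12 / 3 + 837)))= -2523 / 2261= -1.12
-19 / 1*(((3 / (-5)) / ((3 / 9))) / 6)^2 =-171 / 100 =-1.71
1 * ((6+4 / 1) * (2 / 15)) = 1.33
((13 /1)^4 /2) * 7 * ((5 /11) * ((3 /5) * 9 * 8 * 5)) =107960580 /11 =9814598.18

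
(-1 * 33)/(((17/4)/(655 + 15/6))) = -86790/17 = -5105.29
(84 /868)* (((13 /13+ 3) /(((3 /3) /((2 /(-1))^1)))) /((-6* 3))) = 4 /93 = 0.04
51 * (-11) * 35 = -19635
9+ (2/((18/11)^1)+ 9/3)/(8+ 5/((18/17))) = 2137/229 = 9.33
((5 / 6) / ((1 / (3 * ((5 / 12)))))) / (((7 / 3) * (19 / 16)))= 0.38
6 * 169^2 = 171366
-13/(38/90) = -585/19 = -30.79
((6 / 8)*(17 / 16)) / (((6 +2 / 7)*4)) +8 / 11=8549 / 11264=0.76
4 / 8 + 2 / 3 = 7 / 6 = 1.17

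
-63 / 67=-0.94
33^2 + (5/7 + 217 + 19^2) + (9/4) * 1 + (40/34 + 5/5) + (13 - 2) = 801175/476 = 1683.14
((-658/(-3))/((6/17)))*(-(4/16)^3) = -5593/576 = -9.71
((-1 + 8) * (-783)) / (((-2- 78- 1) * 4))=203 / 12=16.92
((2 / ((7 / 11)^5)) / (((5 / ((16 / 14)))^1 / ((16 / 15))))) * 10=82458112 / 1764735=46.73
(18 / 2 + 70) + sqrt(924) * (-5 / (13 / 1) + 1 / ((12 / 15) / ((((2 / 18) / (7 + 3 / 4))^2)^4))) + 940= 1019 -367141625321230679690 * sqrt(231) / 477284112917602652493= 1007.31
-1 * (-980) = 980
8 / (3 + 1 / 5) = 5 / 2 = 2.50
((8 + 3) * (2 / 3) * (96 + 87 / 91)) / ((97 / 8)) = 517616 / 8827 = 58.64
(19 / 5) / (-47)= -19 / 235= -0.08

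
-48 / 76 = -0.63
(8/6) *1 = 4/3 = 1.33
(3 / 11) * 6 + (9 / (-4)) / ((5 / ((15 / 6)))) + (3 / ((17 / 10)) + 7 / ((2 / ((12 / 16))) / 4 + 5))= 309 / 88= 3.51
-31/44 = -0.70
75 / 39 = 25 / 13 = 1.92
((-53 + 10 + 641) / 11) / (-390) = -23 / 165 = -0.14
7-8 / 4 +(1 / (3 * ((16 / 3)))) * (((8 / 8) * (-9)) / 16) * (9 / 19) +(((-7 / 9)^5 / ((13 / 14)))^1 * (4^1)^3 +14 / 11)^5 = -2077559.22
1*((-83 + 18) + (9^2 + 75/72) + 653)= 16081/24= 670.04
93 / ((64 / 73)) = 6789 / 64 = 106.08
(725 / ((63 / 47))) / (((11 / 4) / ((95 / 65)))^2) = 196817200 / 1288287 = 152.77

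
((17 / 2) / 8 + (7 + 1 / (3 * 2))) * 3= 395 / 16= 24.69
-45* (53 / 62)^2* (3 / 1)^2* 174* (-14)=692825805 / 961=720942.57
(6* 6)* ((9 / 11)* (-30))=-9720 / 11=-883.64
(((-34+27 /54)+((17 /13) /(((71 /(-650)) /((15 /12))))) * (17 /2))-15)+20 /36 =-447671 /2556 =-175.15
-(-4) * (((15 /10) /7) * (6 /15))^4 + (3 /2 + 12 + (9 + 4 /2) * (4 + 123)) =4233263773 /3001250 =1410.50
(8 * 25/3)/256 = 25/96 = 0.26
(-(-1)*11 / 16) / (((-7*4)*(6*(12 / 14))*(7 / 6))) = -11 / 2688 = -0.00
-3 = -3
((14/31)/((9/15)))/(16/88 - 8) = -385/3999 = -0.10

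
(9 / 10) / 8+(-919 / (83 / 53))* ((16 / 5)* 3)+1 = -37399589 / 6640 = -5632.47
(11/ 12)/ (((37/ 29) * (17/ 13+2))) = 4147/ 19092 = 0.22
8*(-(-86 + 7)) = 632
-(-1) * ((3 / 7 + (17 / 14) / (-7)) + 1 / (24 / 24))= 123 / 98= 1.26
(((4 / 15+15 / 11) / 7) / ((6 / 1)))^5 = 1408514752349 / 15983289768669300000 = 0.00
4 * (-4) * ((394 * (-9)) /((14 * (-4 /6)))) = -42552 /7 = -6078.86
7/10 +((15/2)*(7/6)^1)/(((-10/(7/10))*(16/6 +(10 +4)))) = 2653/4000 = 0.66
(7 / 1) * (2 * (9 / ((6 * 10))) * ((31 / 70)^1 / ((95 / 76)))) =93 / 125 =0.74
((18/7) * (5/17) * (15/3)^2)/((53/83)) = 186750/6307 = 29.61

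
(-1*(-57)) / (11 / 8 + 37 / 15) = 6840 / 461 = 14.84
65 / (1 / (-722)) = -46930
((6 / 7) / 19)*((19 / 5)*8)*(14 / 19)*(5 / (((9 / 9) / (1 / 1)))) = 96 / 19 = 5.05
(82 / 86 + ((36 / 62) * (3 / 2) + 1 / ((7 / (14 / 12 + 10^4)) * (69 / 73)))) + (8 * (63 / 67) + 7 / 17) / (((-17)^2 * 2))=41835645667523 / 27643451409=1513.40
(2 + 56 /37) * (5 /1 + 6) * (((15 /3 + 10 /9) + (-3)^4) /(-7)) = -160160 /333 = -480.96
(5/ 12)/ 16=5/ 192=0.03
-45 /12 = -15 /4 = -3.75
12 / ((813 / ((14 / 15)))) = 0.01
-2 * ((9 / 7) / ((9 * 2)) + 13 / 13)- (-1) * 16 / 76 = -257 / 133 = -1.93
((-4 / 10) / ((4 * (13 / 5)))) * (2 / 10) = -1 / 130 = -0.01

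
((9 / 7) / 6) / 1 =3 / 14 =0.21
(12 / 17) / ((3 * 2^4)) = 1 / 68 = 0.01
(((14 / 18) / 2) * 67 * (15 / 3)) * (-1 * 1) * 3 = -2345 / 6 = -390.83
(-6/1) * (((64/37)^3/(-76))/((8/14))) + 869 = 837019811/962407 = 869.72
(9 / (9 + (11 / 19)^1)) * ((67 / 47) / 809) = 11457 / 6920186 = 0.00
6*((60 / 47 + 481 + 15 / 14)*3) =2862387 / 329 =8700.26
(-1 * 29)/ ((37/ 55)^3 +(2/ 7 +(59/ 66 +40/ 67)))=-13577198250/ 974336917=-13.93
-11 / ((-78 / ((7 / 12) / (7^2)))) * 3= 11 / 2184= 0.01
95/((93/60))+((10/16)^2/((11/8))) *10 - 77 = -17553/1364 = -12.87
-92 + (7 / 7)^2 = -91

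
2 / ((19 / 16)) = 32 / 19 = 1.68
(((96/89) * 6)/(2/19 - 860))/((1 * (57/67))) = -2144/242347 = -0.01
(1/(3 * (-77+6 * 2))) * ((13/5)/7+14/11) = -211/25025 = -0.01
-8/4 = -2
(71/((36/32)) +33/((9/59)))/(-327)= -2515/2943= -0.85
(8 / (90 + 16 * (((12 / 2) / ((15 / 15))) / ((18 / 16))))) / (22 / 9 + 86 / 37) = 0.01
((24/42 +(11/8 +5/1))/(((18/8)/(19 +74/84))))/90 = 64963/95256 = 0.68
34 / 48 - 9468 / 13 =-227011 / 312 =-727.60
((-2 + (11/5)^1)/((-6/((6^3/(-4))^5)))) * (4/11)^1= 306110016/55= 5565636.65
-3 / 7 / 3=-1 / 7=-0.14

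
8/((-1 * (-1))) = 8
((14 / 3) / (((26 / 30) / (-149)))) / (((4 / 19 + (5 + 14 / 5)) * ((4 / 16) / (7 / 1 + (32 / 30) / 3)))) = -262377080 / 89037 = -2946.83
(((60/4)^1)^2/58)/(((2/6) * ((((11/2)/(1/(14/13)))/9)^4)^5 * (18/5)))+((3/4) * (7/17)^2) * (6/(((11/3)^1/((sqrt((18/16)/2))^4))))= 3205223881758950354344068854097984200978992246557/230345803770756023159175853263144194911017472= 13914.84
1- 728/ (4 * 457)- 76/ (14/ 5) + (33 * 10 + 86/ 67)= 65316369/ 214333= 304.74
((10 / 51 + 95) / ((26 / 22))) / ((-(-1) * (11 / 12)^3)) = 2796480 / 26741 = 104.58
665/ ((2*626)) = 665/ 1252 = 0.53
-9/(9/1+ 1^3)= -9/10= -0.90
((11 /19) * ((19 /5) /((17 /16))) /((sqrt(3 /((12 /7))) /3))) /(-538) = -528 * sqrt(7) /160055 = -0.01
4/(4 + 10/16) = 32/37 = 0.86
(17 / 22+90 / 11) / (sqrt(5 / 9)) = 591 * sqrt(5) / 110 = 12.01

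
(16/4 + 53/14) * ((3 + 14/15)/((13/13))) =30.62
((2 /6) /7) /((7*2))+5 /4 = 1.25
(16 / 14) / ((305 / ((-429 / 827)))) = -3432 / 1765645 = -0.00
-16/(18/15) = -40/3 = -13.33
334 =334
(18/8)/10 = 9/40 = 0.22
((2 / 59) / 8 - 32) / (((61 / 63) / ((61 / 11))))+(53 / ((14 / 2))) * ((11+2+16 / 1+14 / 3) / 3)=-16073531 / 163548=-98.28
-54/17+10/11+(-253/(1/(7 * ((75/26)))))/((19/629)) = -15623484431/92378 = -169125.60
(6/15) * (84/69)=0.49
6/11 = 0.55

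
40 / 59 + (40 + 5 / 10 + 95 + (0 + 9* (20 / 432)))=96709 / 708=136.59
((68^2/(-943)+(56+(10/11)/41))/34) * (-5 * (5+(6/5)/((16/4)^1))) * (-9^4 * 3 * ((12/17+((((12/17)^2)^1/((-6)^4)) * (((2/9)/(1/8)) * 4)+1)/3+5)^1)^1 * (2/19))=482797523701980/968288431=498609.20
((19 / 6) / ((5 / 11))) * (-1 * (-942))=32813 / 5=6562.60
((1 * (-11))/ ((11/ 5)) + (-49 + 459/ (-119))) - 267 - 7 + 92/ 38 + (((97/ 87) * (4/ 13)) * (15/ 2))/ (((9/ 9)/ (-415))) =-70057405/ 50141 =-1397.21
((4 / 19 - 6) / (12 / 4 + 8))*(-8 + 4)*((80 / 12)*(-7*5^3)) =-12280.70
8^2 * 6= 384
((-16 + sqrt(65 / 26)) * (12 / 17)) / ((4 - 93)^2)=-192 / 134657 + 6 * sqrt(10) / 134657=-0.00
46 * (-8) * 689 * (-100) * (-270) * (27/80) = -2310492600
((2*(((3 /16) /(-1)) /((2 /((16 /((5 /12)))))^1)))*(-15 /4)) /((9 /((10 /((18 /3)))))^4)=625 /19683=0.03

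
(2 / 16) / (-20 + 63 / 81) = -9 / 1384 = -0.01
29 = 29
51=51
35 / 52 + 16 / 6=521 / 156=3.34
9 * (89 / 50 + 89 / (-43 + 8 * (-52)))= 36401 / 2550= 14.27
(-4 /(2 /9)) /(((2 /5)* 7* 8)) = -45 /56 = -0.80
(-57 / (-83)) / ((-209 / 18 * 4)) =-27 / 1826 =-0.01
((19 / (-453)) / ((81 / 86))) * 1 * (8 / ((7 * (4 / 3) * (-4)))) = 817 / 85617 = 0.01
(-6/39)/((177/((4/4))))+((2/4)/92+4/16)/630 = -41231/88910640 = -0.00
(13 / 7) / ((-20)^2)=13 / 2800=0.00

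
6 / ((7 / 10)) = 60 / 7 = 8.57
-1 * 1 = -1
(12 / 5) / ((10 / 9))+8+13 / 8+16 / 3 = 10271 / 600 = 17.12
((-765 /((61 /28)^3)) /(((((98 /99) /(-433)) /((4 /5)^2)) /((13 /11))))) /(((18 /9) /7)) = 97230212352 /1134905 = 85672.56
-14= -14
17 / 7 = 2.43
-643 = -643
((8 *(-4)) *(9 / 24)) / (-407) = 12 / 407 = 0.03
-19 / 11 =-1.73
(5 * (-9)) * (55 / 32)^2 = -136125 / 1024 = -132.93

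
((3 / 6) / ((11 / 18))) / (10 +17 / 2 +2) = 18 / 451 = 0.04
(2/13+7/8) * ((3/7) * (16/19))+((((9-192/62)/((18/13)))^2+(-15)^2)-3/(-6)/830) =1511454431779/6205960215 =243.55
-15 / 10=-3 / 2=-1.50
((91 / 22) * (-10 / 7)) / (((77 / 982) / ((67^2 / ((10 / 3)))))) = -85959861 / 847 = -101487.44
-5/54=-0.09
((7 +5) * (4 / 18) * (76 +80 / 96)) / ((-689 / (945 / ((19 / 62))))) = -12004440 / 13091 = -917.00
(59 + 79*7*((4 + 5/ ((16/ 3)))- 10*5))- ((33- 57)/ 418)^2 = -24860.57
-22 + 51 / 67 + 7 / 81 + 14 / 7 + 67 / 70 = -6912191 / 379890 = -18.20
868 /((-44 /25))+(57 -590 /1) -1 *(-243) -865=-18130 /11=-1648.18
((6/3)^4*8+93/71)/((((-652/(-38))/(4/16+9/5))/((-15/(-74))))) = 3.13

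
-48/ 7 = -6.86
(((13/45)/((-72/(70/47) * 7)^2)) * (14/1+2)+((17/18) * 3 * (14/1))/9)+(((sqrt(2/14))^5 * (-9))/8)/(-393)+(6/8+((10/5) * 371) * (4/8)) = 3 * sqrt(7)/359464+2422997135/6441444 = 376.16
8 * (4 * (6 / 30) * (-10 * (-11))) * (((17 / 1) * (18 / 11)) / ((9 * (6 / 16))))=17408 / 3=5802.67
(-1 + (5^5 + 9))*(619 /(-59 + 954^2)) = 1939327 /910057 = 2.13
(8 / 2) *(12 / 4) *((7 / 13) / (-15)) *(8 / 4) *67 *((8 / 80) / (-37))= 1876 / 12025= 0.16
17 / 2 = 8.50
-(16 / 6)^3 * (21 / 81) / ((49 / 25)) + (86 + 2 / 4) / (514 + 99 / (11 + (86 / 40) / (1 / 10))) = -2.34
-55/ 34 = -1.62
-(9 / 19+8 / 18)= -157 / 171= -0.92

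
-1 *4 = -4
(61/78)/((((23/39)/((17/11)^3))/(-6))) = -899079/30613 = -29.37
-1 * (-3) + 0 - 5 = -2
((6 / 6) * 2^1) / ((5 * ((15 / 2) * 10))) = 2 / 375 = 0.01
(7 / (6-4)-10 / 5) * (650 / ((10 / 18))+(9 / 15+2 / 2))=8787 / 5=1757.40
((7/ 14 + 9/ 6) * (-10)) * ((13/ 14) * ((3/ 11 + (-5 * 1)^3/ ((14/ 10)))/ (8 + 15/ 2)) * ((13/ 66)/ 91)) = 891020/ 3859779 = 0.23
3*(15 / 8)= 45 / 8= 5.62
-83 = -83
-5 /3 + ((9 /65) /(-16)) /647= -3364427 /2018640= -1.67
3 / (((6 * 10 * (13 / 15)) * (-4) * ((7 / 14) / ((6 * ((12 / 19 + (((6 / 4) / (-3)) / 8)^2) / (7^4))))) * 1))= -27819 / 607280128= -0.00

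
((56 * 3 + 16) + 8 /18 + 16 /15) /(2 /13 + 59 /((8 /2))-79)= -434096 /149985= -2.89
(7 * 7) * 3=147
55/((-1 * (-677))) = 55/677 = 0.08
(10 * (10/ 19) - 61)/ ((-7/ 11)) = 11649/ 133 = 87.59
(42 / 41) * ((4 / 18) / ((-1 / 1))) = -28 / 123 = -0.23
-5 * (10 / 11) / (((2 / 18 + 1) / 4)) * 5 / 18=-50 / 11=-4.55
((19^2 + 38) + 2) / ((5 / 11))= 4411 / 5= 882.20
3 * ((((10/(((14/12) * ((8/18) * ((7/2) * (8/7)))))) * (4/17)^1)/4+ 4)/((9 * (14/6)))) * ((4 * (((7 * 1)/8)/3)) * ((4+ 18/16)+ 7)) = 197783/22848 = 8.66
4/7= 0.57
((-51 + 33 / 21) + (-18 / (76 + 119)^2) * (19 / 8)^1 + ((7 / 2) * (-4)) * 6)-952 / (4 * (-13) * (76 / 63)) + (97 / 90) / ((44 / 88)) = -116.10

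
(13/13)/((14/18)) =9/7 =1.29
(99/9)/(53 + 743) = 11/796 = 0.01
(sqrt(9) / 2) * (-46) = -69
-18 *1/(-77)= 18/77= 0.23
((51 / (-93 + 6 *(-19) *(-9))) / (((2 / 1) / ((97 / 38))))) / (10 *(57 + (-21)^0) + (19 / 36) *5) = 14841 / 123941275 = 0.00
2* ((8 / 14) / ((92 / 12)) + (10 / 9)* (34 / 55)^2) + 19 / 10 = 5081539 / 1753290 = 2.90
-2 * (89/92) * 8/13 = -1.19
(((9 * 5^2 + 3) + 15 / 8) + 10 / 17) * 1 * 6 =1382.78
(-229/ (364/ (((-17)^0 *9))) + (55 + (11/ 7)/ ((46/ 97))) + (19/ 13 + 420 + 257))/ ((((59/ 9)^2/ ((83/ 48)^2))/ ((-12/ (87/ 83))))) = -31498551366957/ 54089281792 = -582.34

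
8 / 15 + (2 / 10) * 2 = 14 / 15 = 0.93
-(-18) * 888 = 15984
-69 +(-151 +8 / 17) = -3732 / 17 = -219.53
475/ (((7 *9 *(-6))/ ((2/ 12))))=-475/ 2268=-0.21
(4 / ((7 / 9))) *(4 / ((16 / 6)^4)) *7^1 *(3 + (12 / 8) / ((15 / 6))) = 6561 / 640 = 10.25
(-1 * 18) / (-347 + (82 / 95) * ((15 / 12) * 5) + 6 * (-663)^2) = -228 / 33402917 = -0.00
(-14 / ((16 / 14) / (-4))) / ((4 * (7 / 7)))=49 / 4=12.25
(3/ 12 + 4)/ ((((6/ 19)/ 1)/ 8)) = 323/ 3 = 107.67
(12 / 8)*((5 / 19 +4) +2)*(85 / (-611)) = -30345 / 23218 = -1.31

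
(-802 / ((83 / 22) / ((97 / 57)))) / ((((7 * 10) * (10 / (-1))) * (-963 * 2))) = -427867 / 1594583550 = -0.00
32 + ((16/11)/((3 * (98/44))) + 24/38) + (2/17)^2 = 26526344/807177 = 32.86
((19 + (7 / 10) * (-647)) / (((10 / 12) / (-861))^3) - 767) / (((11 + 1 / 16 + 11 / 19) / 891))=81016624923967318608 / 2211875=36628030482720.46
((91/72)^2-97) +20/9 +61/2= -324935/5184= -62.68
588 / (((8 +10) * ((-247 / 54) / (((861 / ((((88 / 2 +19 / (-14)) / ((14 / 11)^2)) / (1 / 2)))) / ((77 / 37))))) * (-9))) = 407939504 / 65422643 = 6.24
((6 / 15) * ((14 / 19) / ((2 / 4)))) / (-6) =-28 / 285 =-0.10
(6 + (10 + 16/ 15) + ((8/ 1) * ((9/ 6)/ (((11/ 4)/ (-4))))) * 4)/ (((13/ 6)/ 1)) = -17408/ 715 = -24.35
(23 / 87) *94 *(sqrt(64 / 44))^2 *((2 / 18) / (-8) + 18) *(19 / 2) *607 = 3748981.55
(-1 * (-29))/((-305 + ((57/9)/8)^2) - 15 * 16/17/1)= -0.09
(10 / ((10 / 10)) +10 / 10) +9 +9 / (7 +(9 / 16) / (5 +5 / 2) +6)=10820 / 523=20.69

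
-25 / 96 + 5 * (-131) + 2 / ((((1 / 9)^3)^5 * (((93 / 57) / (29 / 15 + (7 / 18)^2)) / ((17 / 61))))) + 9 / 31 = 146620493464826.34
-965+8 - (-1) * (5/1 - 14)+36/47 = -45366/47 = -965.23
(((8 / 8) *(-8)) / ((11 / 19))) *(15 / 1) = -2280 / 11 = -207.27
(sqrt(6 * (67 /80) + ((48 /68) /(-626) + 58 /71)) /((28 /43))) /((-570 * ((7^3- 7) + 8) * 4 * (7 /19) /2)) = -sqrt(333452205307610) /710851545600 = -0.00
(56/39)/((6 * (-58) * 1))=-0.00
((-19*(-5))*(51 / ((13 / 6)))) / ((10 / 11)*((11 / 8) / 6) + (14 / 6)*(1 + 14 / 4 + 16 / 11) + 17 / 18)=1354320 / 9113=148.61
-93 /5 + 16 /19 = -1687 /95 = -17.76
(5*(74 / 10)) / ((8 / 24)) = 111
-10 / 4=-2.50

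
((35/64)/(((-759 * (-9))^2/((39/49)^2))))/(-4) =-845/455260684032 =-0.00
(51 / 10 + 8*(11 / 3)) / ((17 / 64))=33056 / 255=129.63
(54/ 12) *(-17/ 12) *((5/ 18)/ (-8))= 85/ 384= 0.22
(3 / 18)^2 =1 / 36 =0.03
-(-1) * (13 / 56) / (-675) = -13 / 37800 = -0.00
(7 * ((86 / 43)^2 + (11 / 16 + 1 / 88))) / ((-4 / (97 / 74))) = -561533 / 52096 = -10.78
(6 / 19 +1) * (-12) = -300 / 19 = -15.79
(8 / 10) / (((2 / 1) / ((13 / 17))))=26 / 85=0.31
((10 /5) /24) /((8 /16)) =1 /6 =0.17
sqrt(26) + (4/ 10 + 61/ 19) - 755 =-71382/ 95 + sqrt(26) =-746.29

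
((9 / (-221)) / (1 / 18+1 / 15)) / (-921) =270 / 746317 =0.00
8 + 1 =9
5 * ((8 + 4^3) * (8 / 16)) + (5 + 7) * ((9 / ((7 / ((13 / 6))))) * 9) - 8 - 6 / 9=9916 / 21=472.19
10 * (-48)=-480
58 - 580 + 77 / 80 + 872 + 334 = 54797 / 80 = 684.96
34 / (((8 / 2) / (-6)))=-51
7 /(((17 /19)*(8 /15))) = 14.67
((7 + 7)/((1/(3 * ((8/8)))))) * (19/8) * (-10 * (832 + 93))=-1845375/2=-922687.50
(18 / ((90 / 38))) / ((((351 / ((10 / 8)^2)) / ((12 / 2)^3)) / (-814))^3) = -3644070656.01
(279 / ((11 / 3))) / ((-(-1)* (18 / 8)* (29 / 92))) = 34224 / 319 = 107.29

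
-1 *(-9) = 9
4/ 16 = 1/ 4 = 0.25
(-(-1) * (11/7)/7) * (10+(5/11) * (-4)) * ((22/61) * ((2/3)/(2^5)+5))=39765/11956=3.33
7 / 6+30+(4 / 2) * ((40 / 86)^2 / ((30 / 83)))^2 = 31.88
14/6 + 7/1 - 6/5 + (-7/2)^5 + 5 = -245801/480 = -512.09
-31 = -31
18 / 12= 3 / 2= 1.50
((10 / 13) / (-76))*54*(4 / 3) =-180 / 247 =-0.73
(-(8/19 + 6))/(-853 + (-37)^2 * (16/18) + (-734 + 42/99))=12078/695381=0.02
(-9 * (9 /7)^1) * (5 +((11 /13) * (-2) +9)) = -142.42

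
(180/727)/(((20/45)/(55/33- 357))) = -143910/727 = -197.95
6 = 6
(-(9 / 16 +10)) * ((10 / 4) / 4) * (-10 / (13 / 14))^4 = -15006250 / 169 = -88794.38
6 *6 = 36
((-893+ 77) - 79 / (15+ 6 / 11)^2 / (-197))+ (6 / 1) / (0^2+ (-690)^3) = -28595733101335553 / 35043861829500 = -816.00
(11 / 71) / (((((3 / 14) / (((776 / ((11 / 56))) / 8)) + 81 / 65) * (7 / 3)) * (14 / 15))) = 8322600 / 145834781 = 0.06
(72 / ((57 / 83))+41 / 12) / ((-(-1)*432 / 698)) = 8614367 / 49248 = 174.92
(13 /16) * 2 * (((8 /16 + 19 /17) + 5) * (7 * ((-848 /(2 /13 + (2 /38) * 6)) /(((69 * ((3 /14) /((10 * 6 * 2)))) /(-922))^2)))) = -1984870278503840000 /260797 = -7610786468033.91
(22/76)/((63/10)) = 0.05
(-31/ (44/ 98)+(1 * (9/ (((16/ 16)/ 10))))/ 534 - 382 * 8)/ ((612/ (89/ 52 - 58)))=5969625281/ 20770464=287.41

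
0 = 0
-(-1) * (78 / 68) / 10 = 39 / 340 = 0.11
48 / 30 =8 / 5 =1.60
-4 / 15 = -0.27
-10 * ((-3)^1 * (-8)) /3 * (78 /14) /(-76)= 780 /133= 5.86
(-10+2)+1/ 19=-151/ 19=-7.95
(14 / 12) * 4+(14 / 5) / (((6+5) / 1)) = 812 / 165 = 4.92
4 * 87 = 348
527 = 527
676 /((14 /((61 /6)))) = 10309 /21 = 490.90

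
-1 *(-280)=280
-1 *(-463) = 463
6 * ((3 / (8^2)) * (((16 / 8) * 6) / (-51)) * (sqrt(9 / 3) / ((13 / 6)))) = -27 * sqrt(3) / 884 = -0.05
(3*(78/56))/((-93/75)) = -2925/868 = -3.37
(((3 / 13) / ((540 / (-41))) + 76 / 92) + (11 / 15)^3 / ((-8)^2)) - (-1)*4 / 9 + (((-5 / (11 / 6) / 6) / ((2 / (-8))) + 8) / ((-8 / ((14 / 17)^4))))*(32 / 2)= -461195350510261 / 59335322904000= -7.77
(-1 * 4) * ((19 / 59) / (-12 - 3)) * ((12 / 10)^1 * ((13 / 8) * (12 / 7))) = 2964 / 10325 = 0.29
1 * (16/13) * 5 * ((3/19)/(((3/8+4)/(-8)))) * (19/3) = -1024/91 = -11.25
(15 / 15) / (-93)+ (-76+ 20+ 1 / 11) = -57206 / 1023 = -55.92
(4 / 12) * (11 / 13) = 11 / 39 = 0.28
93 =93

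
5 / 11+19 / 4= 229 / 44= 5.20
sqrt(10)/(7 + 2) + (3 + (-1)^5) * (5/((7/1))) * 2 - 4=-8/7 + sqrt(10)/9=-0.79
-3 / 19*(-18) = 54 / 19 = 2.84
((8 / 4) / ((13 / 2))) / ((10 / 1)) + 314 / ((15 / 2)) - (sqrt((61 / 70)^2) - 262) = 827261 / 2730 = 303.03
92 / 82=46 / 41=1.12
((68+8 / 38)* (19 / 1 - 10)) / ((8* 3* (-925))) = -486 / 17575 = -0.03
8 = 8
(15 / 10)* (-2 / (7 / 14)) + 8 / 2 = -2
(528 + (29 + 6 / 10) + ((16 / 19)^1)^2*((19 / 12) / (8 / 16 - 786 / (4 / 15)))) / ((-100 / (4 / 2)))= -234162566 / 20997375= -11.15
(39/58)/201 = 13/3886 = 0.00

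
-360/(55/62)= -4464/11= -405.82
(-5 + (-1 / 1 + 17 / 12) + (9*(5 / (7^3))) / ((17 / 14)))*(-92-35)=568.36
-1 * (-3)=3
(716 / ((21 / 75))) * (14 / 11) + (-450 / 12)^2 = 205075 / 44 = 4660.80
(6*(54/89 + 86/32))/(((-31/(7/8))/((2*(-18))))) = 886599/44144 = 20.08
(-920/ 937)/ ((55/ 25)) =-4600/ 10307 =-0.45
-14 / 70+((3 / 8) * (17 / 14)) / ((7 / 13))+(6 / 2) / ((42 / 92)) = 28291 / 3920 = 7.22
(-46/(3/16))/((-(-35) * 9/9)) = -736/105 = -7.01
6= 6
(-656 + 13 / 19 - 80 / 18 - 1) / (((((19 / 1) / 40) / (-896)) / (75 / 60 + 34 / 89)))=588198822400 / 289161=2034156.83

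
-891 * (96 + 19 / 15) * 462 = -200195226 / 5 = -40039045.20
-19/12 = -1.58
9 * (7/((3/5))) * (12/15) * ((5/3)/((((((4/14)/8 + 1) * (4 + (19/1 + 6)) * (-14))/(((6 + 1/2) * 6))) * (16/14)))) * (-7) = 66885/841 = 79.53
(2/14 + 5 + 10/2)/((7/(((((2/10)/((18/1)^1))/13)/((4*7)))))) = 0.00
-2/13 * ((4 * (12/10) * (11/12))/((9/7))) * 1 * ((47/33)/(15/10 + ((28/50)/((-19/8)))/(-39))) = -250040/502191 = -0.50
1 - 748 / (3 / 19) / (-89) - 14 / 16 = 113963 / 2136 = 53.35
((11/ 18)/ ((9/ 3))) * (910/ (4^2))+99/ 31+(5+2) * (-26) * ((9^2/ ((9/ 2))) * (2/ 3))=-29050205/ 13392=-2169.22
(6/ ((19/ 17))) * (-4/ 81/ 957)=-136/ 490941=-0.00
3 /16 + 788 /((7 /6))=75669 /112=675.62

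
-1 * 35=-35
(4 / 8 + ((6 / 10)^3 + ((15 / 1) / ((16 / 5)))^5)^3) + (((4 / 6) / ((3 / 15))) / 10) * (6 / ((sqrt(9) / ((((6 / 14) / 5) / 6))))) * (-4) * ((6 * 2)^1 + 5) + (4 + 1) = 548267661874060467065789794335147643 / 47287796087390208000000000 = 11594273940.38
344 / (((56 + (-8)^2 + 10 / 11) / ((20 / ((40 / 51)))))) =48246 / 665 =72.55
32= 32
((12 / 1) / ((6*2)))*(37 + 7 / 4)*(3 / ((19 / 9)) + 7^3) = 253580 / 19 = 13346.32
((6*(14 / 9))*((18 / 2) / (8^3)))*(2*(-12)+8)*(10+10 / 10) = -231 / 8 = -28.88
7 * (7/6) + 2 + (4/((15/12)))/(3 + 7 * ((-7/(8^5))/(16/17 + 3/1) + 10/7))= 2971830917/285400950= 10.41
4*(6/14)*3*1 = 36/7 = 5.14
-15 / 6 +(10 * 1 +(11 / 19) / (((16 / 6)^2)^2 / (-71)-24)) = 1835349 / 245480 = 7.48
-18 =-18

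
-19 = -19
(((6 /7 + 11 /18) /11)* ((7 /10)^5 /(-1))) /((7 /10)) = -12691 /396000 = -0.03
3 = 3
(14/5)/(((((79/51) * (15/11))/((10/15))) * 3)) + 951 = 16909261/17775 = 951.29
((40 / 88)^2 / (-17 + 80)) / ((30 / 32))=80 / 22869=0.00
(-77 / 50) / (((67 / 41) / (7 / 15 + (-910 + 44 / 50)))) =215146393 / 251250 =856.30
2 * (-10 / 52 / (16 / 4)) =-5 / 52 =-0.10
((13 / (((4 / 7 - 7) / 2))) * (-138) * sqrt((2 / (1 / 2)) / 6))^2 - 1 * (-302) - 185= 140259743 / 675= 207792.21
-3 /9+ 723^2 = 1568186 /3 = 522728.67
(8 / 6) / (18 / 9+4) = 2 / 9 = 0.22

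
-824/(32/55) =-1416.25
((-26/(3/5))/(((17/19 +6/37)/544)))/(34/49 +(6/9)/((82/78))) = -24969941360/1486743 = -16795.06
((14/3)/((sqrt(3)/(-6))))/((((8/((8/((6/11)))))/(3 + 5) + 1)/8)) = -9856 * sqrt(3)/141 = -121.07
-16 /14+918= 6418 /7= 916.86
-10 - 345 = -355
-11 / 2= -5.50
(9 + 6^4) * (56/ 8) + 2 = 9137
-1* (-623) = 623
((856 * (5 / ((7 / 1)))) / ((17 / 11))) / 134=23540 / 7973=2.95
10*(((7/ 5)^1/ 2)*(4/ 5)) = 28/ 5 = 5.60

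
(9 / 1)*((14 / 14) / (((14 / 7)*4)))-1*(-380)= 3049 / 8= 381.12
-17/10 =-1.70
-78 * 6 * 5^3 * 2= -117000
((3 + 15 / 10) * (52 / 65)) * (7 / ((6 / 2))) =42 / 5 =8.40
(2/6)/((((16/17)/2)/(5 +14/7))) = 119/24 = 4.96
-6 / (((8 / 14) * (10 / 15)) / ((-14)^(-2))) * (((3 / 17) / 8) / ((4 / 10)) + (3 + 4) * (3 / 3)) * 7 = -17271 / 4352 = -3.97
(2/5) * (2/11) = 4/55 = 0.07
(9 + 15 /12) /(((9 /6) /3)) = 41 /2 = 20.50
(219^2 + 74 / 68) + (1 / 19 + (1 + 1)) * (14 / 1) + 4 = 31004657 / 646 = 47994.83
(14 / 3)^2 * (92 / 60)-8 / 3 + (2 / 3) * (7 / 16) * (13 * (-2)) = 12497 / 540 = 23.14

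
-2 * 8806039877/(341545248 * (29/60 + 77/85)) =-748513389545/20165400684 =-37.12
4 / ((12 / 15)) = 5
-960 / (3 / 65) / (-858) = 24.24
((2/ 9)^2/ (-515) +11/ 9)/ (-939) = -0.00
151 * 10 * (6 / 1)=9060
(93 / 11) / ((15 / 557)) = 313.95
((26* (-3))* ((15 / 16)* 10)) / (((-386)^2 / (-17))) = 49725 / 595984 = 0.08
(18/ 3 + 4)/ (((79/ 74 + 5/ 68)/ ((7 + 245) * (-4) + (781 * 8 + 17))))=132266120/ 2871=46069.70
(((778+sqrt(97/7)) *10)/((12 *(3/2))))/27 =5 *sqrt(679)/1701+3890/243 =16.08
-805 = -805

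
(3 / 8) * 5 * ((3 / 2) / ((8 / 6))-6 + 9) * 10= 2475 / 32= 77.34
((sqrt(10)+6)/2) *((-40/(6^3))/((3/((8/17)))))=-40/459 - 20 *sqrt(10)/1377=-0.13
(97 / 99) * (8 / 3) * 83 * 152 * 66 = 19580032 / 9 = 2175559.11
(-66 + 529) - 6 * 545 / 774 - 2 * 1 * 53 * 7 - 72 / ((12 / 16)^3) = -58552 / 129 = -453.89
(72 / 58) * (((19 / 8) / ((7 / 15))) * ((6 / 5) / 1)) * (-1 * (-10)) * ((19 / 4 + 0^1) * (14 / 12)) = 48735 / 116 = 420.13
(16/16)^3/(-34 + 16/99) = -99/3350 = -0.03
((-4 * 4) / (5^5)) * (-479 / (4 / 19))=36404 / 3125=11.65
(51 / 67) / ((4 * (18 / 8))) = 17 / 201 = 0.08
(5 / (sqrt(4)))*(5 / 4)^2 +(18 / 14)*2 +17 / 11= 19769 / 2464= 8.02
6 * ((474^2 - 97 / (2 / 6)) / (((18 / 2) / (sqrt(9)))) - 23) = 448632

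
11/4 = 2.75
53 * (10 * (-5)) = -2650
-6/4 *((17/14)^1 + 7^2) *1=-2109/28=-75.32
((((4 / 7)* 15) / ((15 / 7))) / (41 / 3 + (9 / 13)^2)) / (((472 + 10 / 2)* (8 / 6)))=169 / 380116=0.00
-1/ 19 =-0.05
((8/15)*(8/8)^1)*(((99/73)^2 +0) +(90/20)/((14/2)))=49380/37303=1.32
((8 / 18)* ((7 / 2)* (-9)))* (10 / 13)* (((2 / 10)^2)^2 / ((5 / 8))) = -0.03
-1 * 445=-445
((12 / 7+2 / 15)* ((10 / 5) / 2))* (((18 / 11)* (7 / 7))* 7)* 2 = 2328 / 55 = 42.33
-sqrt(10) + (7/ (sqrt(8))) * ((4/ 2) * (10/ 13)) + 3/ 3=-sqrt(10) + 1 + 35 * sqrt(2)/ 13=1.65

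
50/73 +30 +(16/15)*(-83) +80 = 22.15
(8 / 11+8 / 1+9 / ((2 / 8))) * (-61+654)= 291756 / 11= 26523.27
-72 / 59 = -1.22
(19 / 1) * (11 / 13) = 209 / 13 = 16.08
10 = 10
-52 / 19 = -2.74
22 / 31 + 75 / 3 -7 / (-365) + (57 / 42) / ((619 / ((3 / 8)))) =20183550971 / 784446320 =25.73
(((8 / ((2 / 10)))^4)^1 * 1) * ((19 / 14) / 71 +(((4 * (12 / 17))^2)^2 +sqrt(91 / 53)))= 2560000 * sqrt(4823) / 53 +6756035075840000 / 41509937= 166111515.28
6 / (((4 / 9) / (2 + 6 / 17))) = 540 / 17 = 31.76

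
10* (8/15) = 16/3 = 5.33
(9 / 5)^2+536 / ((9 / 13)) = 174929 / 225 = 777.46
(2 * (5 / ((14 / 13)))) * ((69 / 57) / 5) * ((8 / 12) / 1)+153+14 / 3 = 159.17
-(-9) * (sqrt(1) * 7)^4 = 21609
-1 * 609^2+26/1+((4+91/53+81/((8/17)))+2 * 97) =-157084859/424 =-370483.16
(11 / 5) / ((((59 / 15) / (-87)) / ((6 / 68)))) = -8613 / 2006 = -4.29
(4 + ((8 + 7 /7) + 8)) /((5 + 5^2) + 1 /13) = 273 /391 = 0.70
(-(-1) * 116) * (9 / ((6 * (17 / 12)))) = 2088 / 17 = 122.82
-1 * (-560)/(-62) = -280/31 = -9.03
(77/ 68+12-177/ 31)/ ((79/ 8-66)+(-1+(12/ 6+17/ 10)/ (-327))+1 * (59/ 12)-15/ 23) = -0.14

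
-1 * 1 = -1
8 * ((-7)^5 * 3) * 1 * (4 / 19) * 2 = -3226944 / 19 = -169839.16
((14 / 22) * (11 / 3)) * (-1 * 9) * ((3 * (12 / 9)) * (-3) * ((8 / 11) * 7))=14112 / 11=1282.91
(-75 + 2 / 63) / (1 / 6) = -449.81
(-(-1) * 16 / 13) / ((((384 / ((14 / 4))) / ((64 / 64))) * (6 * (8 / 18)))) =7 / 1664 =0.00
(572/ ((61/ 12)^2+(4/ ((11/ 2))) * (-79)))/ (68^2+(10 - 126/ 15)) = -566280/ 144772607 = -0.00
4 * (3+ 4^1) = 28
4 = 4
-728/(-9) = 728/9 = 80.89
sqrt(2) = 1.41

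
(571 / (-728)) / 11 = -571 / 8008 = -0.07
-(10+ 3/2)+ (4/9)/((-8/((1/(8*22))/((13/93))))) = -157903/13728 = -11.50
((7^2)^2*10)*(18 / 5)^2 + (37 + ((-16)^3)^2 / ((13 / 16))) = 1362405709 / 65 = 20960087.83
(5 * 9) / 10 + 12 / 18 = 5.17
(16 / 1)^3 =4096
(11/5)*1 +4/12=38/15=2.53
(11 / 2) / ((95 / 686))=3773 / 95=39.72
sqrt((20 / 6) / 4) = sqrt(30) / 6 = 0.91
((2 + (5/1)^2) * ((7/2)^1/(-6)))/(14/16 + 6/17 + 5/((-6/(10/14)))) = -44982/1807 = -24.89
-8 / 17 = -0.47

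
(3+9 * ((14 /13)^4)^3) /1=580139466745107 /23298085122481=24.90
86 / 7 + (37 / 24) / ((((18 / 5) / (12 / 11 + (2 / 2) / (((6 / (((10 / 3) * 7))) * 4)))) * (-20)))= 58637165 / 4790016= 12.24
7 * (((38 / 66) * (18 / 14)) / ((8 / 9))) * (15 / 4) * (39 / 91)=23085 / 2464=9.37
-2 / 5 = -0.40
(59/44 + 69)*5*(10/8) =77375/176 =439.63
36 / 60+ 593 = 2968 / 5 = 593.60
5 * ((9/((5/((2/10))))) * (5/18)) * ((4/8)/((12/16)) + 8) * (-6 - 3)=-39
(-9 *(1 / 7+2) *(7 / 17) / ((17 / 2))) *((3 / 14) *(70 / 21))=-1350 / 2023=-0.67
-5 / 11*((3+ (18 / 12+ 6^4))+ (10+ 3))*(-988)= 6488690 / 11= 589880.91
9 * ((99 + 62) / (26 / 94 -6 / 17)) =-1157751 / 61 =-18979.52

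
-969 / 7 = -138.43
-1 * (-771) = 771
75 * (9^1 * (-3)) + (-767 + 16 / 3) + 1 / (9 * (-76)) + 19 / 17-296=-35832269 / 11628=-3081.55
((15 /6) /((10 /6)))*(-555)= -1665 /2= -832.50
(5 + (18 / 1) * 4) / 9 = 77 / 9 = 8.56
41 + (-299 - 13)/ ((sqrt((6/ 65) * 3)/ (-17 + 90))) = 41 - 3796 * sqrt(130) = -43240.06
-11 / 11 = -1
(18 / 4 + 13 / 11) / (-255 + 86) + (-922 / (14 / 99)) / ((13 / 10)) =-130528415 / 26026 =-5015.31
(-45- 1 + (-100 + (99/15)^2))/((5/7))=-17927/125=-143.42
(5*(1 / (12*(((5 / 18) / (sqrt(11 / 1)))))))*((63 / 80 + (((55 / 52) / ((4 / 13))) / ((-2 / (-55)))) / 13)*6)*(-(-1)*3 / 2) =452601*sqrt(11) / 4160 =360.84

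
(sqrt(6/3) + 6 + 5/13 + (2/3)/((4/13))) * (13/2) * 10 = 65 * sqrt(2) + 3335/6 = 647.76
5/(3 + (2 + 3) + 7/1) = 1/3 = 0.33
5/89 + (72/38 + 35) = 62484/1691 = 36.95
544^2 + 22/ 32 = 4734987/ 16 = 295936.69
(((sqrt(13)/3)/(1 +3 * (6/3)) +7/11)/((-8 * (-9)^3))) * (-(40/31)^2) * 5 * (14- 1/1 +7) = -140000/7706259- 20000 * sqrt(13)/14711949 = -0.02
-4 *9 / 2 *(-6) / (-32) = -27 / 8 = -3.38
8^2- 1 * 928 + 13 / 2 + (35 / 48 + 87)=-36949 / 48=-769.77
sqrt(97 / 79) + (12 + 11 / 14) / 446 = 179 / 6244 + sqrt(7663) / 79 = 1.14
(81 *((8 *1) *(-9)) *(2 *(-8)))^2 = 8707129344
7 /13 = 0.54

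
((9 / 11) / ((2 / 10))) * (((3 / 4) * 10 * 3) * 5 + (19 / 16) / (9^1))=81095 / 176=460.77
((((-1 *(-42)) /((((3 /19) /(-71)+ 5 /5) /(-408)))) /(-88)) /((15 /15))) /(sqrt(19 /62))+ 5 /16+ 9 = 149 /16+ 76041 *sqrt(1178) /7403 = 361.86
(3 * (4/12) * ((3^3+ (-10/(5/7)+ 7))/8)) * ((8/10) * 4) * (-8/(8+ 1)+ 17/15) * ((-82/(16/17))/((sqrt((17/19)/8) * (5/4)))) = -3608 * sqrt(646)/225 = -407.57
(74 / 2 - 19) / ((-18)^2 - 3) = 6 / 107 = 0.06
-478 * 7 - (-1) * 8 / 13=-43490 / 13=-3345.38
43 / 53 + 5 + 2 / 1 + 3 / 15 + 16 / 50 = 11039 / 1325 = 8.33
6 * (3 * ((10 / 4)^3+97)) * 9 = 72981 / 4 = 18245.25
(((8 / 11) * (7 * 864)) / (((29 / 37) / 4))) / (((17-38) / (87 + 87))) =-2045952 / 11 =-185995.64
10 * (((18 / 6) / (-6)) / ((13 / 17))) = -6.54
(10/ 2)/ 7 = 5/ 7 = 0.71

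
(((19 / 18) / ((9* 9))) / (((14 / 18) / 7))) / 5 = 19 / 810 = 0.02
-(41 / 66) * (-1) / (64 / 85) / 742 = 0.00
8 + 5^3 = 133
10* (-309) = -3090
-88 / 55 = -8 / 5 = -1.60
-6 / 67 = -0.09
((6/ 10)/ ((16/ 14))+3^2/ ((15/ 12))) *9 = 2781/ 40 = 69.52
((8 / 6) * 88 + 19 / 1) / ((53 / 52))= 21268 / 159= 133.76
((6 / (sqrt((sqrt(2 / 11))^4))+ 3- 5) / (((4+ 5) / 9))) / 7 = 31 / 7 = 4.43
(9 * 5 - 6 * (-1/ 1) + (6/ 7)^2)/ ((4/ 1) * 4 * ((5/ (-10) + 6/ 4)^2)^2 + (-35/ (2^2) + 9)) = 3.18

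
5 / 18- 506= -9103 / 18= -505.72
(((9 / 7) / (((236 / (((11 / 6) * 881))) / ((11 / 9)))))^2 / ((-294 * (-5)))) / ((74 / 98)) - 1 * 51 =-5550441014639 / 109054995840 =-50.90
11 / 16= 0.69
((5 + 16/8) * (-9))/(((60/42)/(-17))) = 7497/10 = 749.70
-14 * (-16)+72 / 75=5624 / 25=224.96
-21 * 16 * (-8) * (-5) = -13440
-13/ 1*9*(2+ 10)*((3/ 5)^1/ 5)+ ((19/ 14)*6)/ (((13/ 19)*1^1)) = -356217/ 2275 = -156.58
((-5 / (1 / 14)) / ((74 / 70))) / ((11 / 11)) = -66.22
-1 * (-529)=529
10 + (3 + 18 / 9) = 15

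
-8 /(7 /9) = -72 /7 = -10.29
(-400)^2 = 160000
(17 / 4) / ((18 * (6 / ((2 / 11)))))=17 / 2376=0.01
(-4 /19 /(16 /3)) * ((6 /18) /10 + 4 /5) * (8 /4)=-5 /76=-0.07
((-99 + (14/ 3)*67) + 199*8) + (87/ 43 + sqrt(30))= sqrt(30) + 233192/ 129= 1813.17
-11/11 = -1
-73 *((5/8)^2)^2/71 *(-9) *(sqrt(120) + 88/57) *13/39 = 501875/690688 + 136875 *sqrt(30)/145408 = 5.88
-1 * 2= -2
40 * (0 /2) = 0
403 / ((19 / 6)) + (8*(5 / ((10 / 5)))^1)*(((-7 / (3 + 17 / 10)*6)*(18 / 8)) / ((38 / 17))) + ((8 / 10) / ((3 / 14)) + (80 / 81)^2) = -1404022724 / 29294865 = -47.93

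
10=10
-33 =-33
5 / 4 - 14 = -51 / 4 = -12.75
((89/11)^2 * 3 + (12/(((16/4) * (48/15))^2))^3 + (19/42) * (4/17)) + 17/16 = 9163208341855847/46382425571328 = 197.56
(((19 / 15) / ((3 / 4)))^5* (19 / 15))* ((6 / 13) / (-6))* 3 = -48174982144 / 11994328125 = -4.02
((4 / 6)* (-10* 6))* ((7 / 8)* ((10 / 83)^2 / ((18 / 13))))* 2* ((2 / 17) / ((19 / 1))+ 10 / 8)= -6153875 / 6675441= -0.92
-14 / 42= -1 / 3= -0.33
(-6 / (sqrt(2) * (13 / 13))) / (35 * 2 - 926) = 3 * sqrt(2) / 856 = 0.00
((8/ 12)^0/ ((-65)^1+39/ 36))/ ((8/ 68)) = -102/ 767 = -0.13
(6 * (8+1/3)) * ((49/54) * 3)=1225/9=136.11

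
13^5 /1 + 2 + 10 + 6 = 371311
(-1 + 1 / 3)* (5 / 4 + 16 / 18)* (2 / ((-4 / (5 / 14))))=55 / 216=0.25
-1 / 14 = -0.07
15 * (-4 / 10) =-6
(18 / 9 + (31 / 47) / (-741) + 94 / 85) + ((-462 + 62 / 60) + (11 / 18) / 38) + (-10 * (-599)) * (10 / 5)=11522.15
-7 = -7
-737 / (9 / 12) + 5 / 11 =-32413 / 33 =-982.21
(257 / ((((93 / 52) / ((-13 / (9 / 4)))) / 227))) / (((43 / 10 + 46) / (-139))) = 219270631840 / 421011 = 520819.25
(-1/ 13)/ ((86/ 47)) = -47/ 1118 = -0.04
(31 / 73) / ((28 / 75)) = 2325 / 2044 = 1.14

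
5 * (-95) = -475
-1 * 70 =-70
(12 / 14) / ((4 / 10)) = 15 / 7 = 2.14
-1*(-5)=5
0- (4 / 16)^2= -1 / 16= -0.06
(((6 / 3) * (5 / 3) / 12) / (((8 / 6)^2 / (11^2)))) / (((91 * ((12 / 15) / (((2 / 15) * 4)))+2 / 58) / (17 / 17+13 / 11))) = 4785 / 15838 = 0.30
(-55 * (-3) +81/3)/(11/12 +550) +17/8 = 130819/52888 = 2.47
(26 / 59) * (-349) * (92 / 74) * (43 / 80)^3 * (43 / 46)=-15511100137 / 558848000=-27.76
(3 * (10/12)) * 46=115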